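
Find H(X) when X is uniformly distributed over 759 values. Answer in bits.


H = log2(n) = log2(759) = 9.568

9.568 bits


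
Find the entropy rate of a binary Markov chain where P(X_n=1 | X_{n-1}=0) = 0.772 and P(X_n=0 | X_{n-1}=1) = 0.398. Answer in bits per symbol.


Stationary distribution: pi_0 = p10/(p01+p10) = 0.3402, pi_1 = 0.6598. Entropy rate H' = pi_0*H(p01) + pi_1*H(p10) = 0.3402*0.7745 + 0.6598*0.9698 = 0.9033

0.9033 bits/symbol


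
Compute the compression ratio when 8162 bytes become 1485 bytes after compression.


Ratio = original / compressed = 8162 / 1485 = 5.4963

5.4963


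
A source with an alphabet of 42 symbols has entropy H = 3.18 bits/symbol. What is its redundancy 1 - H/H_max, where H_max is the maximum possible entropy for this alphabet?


H_max = log2(K) = log2(42) = 5.3923 bits/symbol. Redundancy = 1 - H/H_max = 1 - 3.18/5.3923 = 1 - 0.5897 = 0.4103

0.4103


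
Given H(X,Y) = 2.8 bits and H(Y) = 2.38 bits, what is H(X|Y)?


H(X|Y) = H(X,Y) - H(Y) = 2.8 - 2.38 = 0.42

0.42 bits


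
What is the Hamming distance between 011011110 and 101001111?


Count differing positions: ^ ^ . . ^ . . . ^ = 4 differences

4


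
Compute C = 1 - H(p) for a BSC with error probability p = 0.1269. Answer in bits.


H(p) = -p*log2(p) - (1-p)*log2(1-p) = -0.1269*log2(0.1269) - 0.8731*log2(0.8731) = 0.377938 + 0.170937 = 0.5489. C = 1 - H(p) = 1 - 0.5489 = 0.4511

0.4511 bits


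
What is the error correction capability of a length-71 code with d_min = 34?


Correction capability = floor((d-1)/2) = floor((34-1)/2) = 16

16 errors


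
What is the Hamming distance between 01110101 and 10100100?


Count differing positions: ^ ^ . ^ . . . ^ = 4 differences

4


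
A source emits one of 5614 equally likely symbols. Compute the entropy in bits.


H = log2(n) = log2(5614) = 12.4548

12.4548 bits


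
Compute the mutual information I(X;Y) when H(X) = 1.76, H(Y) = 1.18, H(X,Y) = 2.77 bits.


I(X;Y) = H(X) + H(Y) - H(X,Y) = 1.76 + 1.18 - 2.77 = 0.17

0.17 bits


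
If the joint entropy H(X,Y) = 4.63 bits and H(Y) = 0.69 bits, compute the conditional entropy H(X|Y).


H(X|Y) = H(X,Y) - H(Y) = 4.63 - 0.69 = 3.94

3.94 bits


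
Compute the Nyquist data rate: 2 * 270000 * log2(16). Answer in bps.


Rate = 2 * B * log2(M) = 2 * 270000 * 4.0 = 2160000.0

2160000.0 bps


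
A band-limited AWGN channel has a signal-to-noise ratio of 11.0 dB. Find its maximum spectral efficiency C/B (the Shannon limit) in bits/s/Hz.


SNR_linear = 10^(11.0/10) = 12.5893; C/B = log2(1 + SNR_linear) = log2(1 + 12.5893) = 3.7644

3.7644 bits/s/Hz


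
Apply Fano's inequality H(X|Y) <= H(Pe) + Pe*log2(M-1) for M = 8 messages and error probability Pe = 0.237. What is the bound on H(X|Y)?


H(Pe) = -Pe*log2(Pe) - (1-Pe)*log2(1-Pe) = -0.237*log2(0.237) - 0.763*log2(0.763) = 0.492259 + 0.297757 = 0.79. Pe*log2(M-1) = 0.237*log2(7) = 0.665343. Bound = H(Pe) + Pe*log2(M-1) = 0.492259 + 0.297757 + 0.665343 = 1.4554

1.4554 bits


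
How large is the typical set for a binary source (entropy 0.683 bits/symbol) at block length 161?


log2|A_typical| = nH = 161 * 0.683 = 109.963, so |A_typical| ~ 2^109.963 = 1.265e+33

1.265e+33


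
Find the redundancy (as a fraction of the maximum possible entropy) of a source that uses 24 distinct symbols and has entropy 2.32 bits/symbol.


H_max = log2(K) = log2(24) = 4.585 bits/symbol. Redundancy = 1 - H/H_max = 1 - 2.32/4.585 = 1 - 0.506 = 0.494

0.494


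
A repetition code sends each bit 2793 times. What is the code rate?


Rate = k/n = 1/2793

1/2793


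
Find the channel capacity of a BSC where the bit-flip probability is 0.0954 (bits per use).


H(p) = -p*log2(p) - (1-p)*log2(1-p) = -0.0954*log2(0.0954) - 0.9046*log2(0.9046) = 0.323393 + 0.130849 = 0.4542. C = 1 - H(p) = 1 - 0.4542 = 0.5458

0.5458 bits


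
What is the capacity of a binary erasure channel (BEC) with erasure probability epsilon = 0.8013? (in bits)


C = 1 - epsilon = 1 - 0.8013 = 0.1987

0.1987 bits


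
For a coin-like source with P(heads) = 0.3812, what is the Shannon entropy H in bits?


H = -p*log2(p) - (1-p)*log2(1-p). -0.3812*log2(0.3812) = 0.530394; -0.6188*log2(0.6188) = 0.428491. H = 0.530394 + 0.428491 = 0.9589

0.9589 bits


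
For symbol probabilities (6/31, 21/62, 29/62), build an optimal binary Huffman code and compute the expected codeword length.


Huffman construction (repeatedly merge the two least-probable nodes; each merge adds 1 bit to every symbol beneath it): 6/31 + 21/62 = 33/62; 29/62 + 33/62 = 1. Resulting codeword lengths (in the order the probabilities were given): (2, 2, 1). L_avg = sum(p_i * l_i) = 6/31*2 + 21/62*2 + 29/62*1 = 95/62 = 1.5323

1.5323 bits


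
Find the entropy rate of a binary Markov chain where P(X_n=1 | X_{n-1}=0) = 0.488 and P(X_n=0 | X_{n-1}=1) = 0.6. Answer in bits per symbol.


Stationary distribution: pi_0 = p10/(p01+p10) = 0.5515, pi_1 = 0.4485. Entropy rate H' = pi_0*H(p01) + pi_1*H(p10) = 0.5515*0.9996 + 0.4485*0.971 = 0.9867

0.9867 bits/symbol


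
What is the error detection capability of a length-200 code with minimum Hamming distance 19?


Detection capability = d_min - 1 = 19 - 1 = 18

18 errors


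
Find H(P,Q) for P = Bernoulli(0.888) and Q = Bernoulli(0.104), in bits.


H(P,Q) = -p*log2(q) - (1-p)*log2(1-q). -0.888*log2(0.104) = 2.899626; -0.112*log2(0.896) = 0.017744. H(P,Q) = 2.899626 + 0.017744 = 2.9174

2.9174 bits


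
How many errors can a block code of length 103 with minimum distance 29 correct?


Correction capability = floor((d-1)/2) = floor((29-1)/2) = 14

14 errors


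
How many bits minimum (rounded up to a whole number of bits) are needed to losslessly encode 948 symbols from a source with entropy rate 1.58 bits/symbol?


Minimum bits >= n * H = 948 * 1.58 = 1497.84, rounded up to a whole number of bits = 1498

1498 bits


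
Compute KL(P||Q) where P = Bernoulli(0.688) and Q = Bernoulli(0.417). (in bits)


KL = p*log2(p/q) + (1-p)*log2((1-p)/(1-q)) = 0.688*log2(0.688/0.417) + 0.312*log2(0.312/0.583) = 0.2156

0.2156 bits


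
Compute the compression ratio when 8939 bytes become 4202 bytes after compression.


Ratio = original / compressed = 8939 / 4202 = 2.1273

2.1273


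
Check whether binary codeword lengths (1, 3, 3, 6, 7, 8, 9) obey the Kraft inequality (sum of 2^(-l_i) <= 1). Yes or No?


Kraft sum = sum(2^(-l_i)) = 0.7793, need <= 1. Result: satisfied (a binary prefix-free code with these lengths exists)

Yes


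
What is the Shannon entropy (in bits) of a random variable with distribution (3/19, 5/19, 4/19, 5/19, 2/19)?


H = -sum(p_i * log2(p_i)). Terms: -(3/19)*log2(3/19) = 0.420468; -(5/19)*log2(5/19) = 0.506842; -(4/19)*log2(4/19) = 0.473248; -(5/19)*log2(5/19) = 0.506842; -(2/19)*log2(2/19) = 0.341887. H = 0.420468 + 0.506842 + 0.473248 + 0.506842 + 0.341887 = 2.2493

2.2493 bits


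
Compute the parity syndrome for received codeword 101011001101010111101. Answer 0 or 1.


Syndrome = XOR of all bits = 1 XOR 0 XOR 1 XOR 0 XOR 1 XOR 1 XOR 0 XOR 0 XOR 1 XOR 1 XOR 0 XOR 1 XOR 0 XOR 1 XOR 0 XOR 1 XOR 1 XOR 1 XOR 1 XOR 0 XOR 1 = 1

1


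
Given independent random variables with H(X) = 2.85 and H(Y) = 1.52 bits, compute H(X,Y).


For independent variables, H(X,Y) = H(X) + H(Y) = 2.85 + 1.52 = 4.37

4.37 bits


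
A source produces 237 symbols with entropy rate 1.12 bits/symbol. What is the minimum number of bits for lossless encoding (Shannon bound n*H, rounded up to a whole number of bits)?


Minimum bits >= n * H = 237 * 1.12 = 265.44, rounded up to a whole number of bits = 266

266 bits


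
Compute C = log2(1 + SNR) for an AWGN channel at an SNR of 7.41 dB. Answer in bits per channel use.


SNR_linear = 10^(7.41/10) = 5.5081; C = log2(1 + SNR_linear) = log2(1 + 5.5081) = 2.7022

2.7022 bits/channel use


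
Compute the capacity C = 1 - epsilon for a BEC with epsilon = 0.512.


C = 1 - epsilon = 1 - 0.512 = 0.488

0.488 bits


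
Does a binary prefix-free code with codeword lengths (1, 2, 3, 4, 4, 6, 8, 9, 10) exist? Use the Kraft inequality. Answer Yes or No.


Kraft sum = sum(2^(-l_i)) = 1.0225, need <= 1. Result: violated (a binary prefix-free code with these lengths cannot exist)

No


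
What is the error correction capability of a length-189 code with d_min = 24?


Correction capability = floor((d-1)/2) = floor((24-1)/2) = 11

11 errors


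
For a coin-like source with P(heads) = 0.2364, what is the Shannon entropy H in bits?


H = -p*log2(p) - (1-p)*log2(1-p). -0.2364*log2(0.2364) = 0.491877; -0.7636*log2(0.7636) = 0.297125. H = 0.491877 + 0.297125 = 0.789

0.789 bits


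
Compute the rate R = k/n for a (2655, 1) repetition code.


Rate = k/n = 1/2655

1/2655


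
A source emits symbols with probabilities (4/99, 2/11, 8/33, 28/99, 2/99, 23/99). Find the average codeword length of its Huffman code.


Huffman construction (repeatedly merge the two least-probable nodes; each merge adds 1 bit to every symbol beneath it): 2/99 + 4/99 = 2/33; 2/33 + 2/11 = 8/33; 23/99 + 8/33 = 47/99; 8/33 + 28/99 = 52/99; 47/99 + 52/99 = 1. Resulting codeword lengths (in the order the probabilities were given): (4, 3, 2, 2, 4, 2). L_avg = sum(p_i * l_i) = 4/99*4 + 2/11*3 + 8/33*2 + 28/99*2 + 2/99*4 + 23/99*2 = 76/33 = 2.303

2.303 bits


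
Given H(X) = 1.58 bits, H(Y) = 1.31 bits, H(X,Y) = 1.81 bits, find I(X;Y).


I(X;Y) = H(X) + H(Y) - H(X,Y) = 1.58 + 1.31 - 1.81 = 1.08

1.08 bits


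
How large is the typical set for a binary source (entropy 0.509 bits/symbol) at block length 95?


log2|A_typical| = nH = 95 * 0.509 = 48.355, so |A_typical| ~ 2^48.355 = 3.600e+14

3.600e+14


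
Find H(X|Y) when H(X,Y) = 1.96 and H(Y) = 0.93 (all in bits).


H(X|Y) = H(X,Y) - H(Y) = 1.96 - 0.93 = 1.03

1.03 bits


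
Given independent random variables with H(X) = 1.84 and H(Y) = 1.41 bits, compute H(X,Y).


For independent variables, H(X,Y) = H(X) + H(Y) = 1.84 + 1.41 = 3.25

3.25 bits


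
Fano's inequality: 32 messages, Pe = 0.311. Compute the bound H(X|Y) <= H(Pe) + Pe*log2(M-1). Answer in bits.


H(Pe) = -Pe*log2(Pe) - (1-Pe)*log2(1-Pe) = -0.311*log2(0.311) - 0.689*log2(0.689) = 0.524039 + 0.370285 = 0.8943. Pe*log2(M-1) = 0.311*log2(31) = 1.540755. Bound = H(Pe) + Pe*log2(M-1) = 0.524039 + 0.370285 + 1.540755 = 2.4351

2.4351 bits


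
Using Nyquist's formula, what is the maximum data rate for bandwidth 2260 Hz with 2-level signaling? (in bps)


Rate = 2 * B * log2(M) = 2 * 2260 * 1.0 = 4520.0

4520.0 bps


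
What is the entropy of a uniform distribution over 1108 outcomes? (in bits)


H = log2(n) = log2(1108) = 10.1137

10.1137 bits


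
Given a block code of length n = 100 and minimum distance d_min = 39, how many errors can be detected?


Detection capability = d_min - 1 = 39 - 1 = 38

38 errors


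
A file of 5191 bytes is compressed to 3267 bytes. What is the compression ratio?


Ratio = original / compressed = 5191 / 3267 = 1.5889

1.5889


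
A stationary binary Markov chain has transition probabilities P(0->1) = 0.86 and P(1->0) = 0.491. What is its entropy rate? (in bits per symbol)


Stationary distribution: pi_0 = p10/(p01+p10) = 0.3634, pi_1 = 0.6366. Entropy rate H' = pi_0*H(p01) + pi_1*H(p10) = 0.3634*0.5842 + 0.6366*0.9998 = 0.8487

0.8487 bits/symbol


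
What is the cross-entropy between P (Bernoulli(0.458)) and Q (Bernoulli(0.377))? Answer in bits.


H(P,Q) = -p*log2(q) - (1-p)*log2(1-q). -0.458*log2(0.377) = 0.644573; -0.542*log2(0.623) = 0.370021. H(P,Q) = 0.644573 + 0.370021 = 1.0146

1.0146 bits


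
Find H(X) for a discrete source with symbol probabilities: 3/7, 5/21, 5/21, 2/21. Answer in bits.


H = -sum(p_i * log2(p_i)). Terms: -(3/7)*log2(3/7) = 0.523882; -(5/21)*log2(5/21) = 0.492950; -(5/21)*log2(5/21) = 0.492950; -(2/21)*log2(2/21) = 0.323078. H = 0.523882 + 0.492950 + 0.492950 + 0.323078 = 1.8329

1.8329 bits


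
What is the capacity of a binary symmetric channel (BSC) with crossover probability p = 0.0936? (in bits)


H(p) = -p*log2(p) - (1-p)*log2(1-p) = -0.0936*log2(0.0936) - 0.9064*log2(0.9064) = 0.319864 + 0.128510 = 0.4484. C = 1 - H(p) = 1 - 0.4484 = 0.5516

0.5516 bits


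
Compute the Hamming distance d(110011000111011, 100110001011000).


Count differing positions: . ^ . ^ . ^ . . ^ ^ . . . ^ ^ = 7 differences

7


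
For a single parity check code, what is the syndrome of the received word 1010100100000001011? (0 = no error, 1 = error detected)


Syndrome = XOR of all bits = 1 XOR 0 XOR 1 XOR 0 XOR 1 XOR 0 XOR 0 XOR 1 XOR 0 XOR 0 XOR 0 XOR 0 XOR 0 XOR 0 XOR 0 XOR 1 XOR 0 XOR 1 XOR 1 = 1

1


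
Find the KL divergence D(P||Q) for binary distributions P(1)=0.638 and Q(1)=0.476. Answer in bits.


KL = p*log2(p/q) + (1-p)*log2((1-p)/(1-q)) = 0.638*log2(0.638/0.476) + 0.362*log2(0.362/0.524) = 0.0765

0.0765 bits


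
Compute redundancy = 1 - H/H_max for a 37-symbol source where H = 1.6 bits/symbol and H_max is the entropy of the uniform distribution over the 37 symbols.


H_max = log2(K) = log2(37) = 5.2095 bits/symbol. Redundancy = 1 - H/H_max = 1 - 1.6/5.2095 = 1 - 0.3071 = 0.6929

0.6929


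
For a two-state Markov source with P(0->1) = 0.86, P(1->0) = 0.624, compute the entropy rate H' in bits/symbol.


Stationary distribution: pi_0 = p10/(p01+p10) = 0.4205, pi_1 = 0.5795. Entropy rate H' = pi_0*H(p01) + pi_1*H(p10) = 0.4205*0.5842 + 0.5795*0.9552 = 0.7992

0.7992 bits/symbol


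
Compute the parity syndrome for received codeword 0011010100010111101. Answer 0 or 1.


Syndrome = XOR of all bits = 0 XOR 0 XOR 1 XOR 1 XOR 0 XOR 1 XOR 0 XOR 1 XOR 0 XOR 0 XOR 0 XOR 1 XOR 0 XOR 1 XOR 1 XOR 1 XOR 1 XOR 0 XOR 1 = 0

0


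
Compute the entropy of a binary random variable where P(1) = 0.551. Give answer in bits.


H = -p*log2(p) - (1-p)*log2(1-p). -0.551*log2(0.551) = 0.473792; -0.449*log2(0.449) = 0.518690. H = 0.473792 + 0.518690 = 0.9925

0.9925 bits


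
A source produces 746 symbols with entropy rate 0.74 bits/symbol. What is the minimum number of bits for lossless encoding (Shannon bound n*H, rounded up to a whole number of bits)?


Minimum bits >= n * H = 746 * 0.74 = 552.04, rounded up to a whole number of bits = 553

553 bits


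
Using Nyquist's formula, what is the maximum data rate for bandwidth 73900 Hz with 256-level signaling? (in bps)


Rate = 2 * B * log2(M) = 2 * 73900 * 8.0 = 1182400.0

1182400.0 bps


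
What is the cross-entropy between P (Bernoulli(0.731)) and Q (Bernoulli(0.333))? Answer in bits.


H(P,Q) = -p*log2(q) - (1-p)*log2(1-q). -0.731*log2(0.333) = 1.159663; -0.269*log2(0.667) = 0.157161. H(P,Q) = 1.159663 + 0.157161 = 1.3168

1.3168 bits


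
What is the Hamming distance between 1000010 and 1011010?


Count differing positions: . . ^ ^ . . . = 2 differences

2


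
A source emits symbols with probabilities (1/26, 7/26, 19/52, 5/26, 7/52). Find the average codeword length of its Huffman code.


Huffman construction (repeatedly merge the two least-probable nodes; each merge adds 1 bit to every symbol beneath it): 1/26 + 7/52 = 9/52; 9/52 + 5/26 = 19/52; 7/26 + 19/52 = 33/52; 19/52 + 33/52 = 1. Resulting codeword lengths (in the order the probabilities were given): (3, 2, 2, 2, 3). L_avg = sum(p_i * l_i) = 1/26*3 + 7/26*2 + 19/52*2 + 5/26*2 + 7/52*3 = 113/52 = 2.1731

2.1731 bits


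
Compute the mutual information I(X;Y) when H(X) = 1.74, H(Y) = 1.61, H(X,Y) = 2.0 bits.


I(X;Y) = H(X) + H(Y) - H(X,Y) = 1.74 + 1.61 - 2.0 = 1.35

1.35 bits


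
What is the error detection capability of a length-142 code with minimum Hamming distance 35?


Detection capability = d_min - 1 = 35 - 1 = 34

34 errors


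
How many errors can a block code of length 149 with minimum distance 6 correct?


Correction capability = floor((d-1)/2) = floor((6-1)/2) = 2

2 errors


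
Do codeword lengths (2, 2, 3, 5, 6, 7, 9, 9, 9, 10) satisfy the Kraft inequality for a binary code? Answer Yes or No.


Kraft sum = sum(2^(-l_i)) = 0.6865, need <= 1. Result: satisfied (a binary prefix-free code with these lengths exists)

Yes


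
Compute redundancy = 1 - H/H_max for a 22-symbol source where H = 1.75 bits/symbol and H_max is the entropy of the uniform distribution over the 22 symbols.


H_max = log2(K) = log2(22) = 4.4594 bits/symbol. Redundancy = 1 - H/H_max = 1 - 1.75/4.4594 = 1 - 0.3924 = 0.6076

0.6076


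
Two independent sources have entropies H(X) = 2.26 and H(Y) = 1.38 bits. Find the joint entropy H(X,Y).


For independent variables, H(X,Y) = H(X) + H(Y) = 2.26 + 1.38 = 3.64

3.64 bits


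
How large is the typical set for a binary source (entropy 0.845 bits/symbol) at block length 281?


log2|A_typical| = nH = 281 * 0.845 = 237.445, so |A_typical| ~ 2^237.445 = 3.007e+71

3.007e+71


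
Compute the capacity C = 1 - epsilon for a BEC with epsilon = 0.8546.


C = 1 - epsilon = 1 - 0.8546 = 0.1454

0.1454 bits


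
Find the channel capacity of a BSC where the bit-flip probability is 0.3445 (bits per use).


H(p) = -p*log2(p) - (1-p)*log2(1-p) = -0.3445*log2(0.3445) - 0.6555*log2(0.6555) = 0.529643 + 0.399417 = 0.9291. C = 1 - H(p) = 1 - 0.9291 = 0.0709

0.0709 bits


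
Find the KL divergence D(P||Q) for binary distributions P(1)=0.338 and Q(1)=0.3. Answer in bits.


KL = p*log2(p/q) + (1-p)*log2((1-p)/(1-q)) = 0.338*log2(0.338/0.3) + 0.662*log2(0.662/0.7) = 0.0048

0.0048 bits


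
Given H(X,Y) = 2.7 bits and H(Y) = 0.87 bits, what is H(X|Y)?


H(X|Y) = H(X,Y) - H(Y) = 2.7 - 0.87 = 1.83

1.83 bits


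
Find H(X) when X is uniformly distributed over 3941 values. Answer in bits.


H = log2(n) = log2(3941) = 11.9443

11.9443 bits


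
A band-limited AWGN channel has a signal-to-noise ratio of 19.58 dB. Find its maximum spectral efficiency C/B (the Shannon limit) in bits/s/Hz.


SNR_linear = 10^(19.58/10) = 90.7821; C/B = log2(1 + SNR_linear) = log2(1 + 90.7821) = 6.5201

6.5201 bits/s/Hz


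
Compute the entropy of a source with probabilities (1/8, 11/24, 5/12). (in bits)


H = -sum(p_i * log2(p_i)). Terms: -(1/8)*log2(1/8) = 0.375000; -(11/24)*log2(11/24) = 0.515868; -(5/12)*log2(5/12) = 0.526264. H = 0.375000 + 0.515868 + 0.526264 = 1.4171

1.4171 bits


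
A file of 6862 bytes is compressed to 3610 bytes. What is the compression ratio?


Ratio = original / compressed = 6862 / 3610 = 1.9008

1.9008


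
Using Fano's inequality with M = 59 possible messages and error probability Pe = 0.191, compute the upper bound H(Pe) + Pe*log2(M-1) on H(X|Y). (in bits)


H(Pe) = -Pe*log2(Pe) - (1-Pe)*log2(1-Pe) = -0.191*log2(0.191) - 0.809*log2(0.809) = 0.456176 + 0.247383 = 0.7036. Pe*log2(M-1) = 0.191*log2(58) = 1.118874. Bound = H(Pe) + Pe*log2(M-1) = 0.456176 + 0.247383 + 1.118874 = 1.8224

1.8224 bits


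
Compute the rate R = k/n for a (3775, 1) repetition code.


Rate = k/n = 1/3775

1/3775


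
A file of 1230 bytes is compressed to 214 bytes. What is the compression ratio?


Ratio = original / compressed = 1230 / 214 = 5.7477

5.7477


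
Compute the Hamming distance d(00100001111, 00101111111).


Count differing positions: . . . . ^ ^ ^ . . . . = 3 differences

3


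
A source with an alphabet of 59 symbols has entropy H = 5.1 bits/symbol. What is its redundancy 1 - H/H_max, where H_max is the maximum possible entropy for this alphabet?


H_max = log2(K) = log2(59) = 5.8826 bits/symbol. Redundancy = 1 - H/H_max = 1 - 5.1/5.8826 = 1 - 0.867 = 0.133

0.133


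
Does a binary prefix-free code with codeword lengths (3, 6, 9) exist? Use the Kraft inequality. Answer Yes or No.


Kraft sum = sum(2^(-l_i)) = 0.1426, need <= 1. Result: satisfied (a binary prefix-free code with these lengths exists)

Yes


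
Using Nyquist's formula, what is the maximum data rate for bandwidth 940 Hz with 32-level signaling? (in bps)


Rate = 2 * B * log2(M) = 2 * 940 * 5.0 = 9400.0

9400.0 bps


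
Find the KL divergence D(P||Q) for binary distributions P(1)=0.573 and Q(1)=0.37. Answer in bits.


KL = p*log2(p/q) + (1-p)*log2((1-p)/(1-q)) = 0.573*log2(0.573/0.37) + 0.427*log2(0.427/0.63) = 0.122

0.122 bits


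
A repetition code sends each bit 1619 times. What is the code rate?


Rate = k/n = 1/1619

1/1619


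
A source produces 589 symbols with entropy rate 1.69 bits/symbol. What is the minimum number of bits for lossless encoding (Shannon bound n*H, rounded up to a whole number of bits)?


Minimum bits >= n * H = 589 * 1.69 = 995.41, rounded up to a whole number of bits = 996

996 bits


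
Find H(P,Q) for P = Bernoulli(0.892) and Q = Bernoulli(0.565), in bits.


H(P,Q) = -p*log2(q) - (1-p)*log2(1-q). -0.892*log2(0.565) = 0.734720; -0.108*log2(0.435) = 0.129699. H(P,Q) = 0.734720 + 0.129699 = 0.8644

0.8644 bits


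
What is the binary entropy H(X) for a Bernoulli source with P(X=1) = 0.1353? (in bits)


H = -p*log2(p) - (1-p)*log2(1-p). -0.1353*log2(0.1353) = 0.390444; -0.8647*log2(0.8647) = 0.181352. H = 0.390444 + 0.181352 = 0.5718

0.5718 bits


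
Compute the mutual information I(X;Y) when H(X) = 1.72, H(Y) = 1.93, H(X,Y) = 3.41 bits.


I(X;Y) = H(X) + H(Y) - H(X,Y) = 1.72 + 1.93 - 3.41 = 0.24

0.24 bits


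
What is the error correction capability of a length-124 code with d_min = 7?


Correction capability = floor((d-1)/2) = floor((7-1)/2) = 3

3 errors


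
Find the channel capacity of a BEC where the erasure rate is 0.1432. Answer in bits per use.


C = 1 - epsilon = 1 - 0.1432 = 0.8568

0.8568 bits


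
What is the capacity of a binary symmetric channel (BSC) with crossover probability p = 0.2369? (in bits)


H(p) = -p*log2(p) - (1-p)*log2(1-p) = -0.2369*log2(0.2369) - 0.7631*log2(0.7631) = 0.492195 + 0.297652 = 0.7898. C = 1 - H(p) = 1 - 0.7898 = 0.2102

0.2102 bits


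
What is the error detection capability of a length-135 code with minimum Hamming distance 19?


Detection capability = d_min - 1 = 19 - 1 = 18

18 errors


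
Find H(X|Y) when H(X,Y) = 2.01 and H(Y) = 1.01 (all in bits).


H(X|Y) = H(X,Y) - H(Y) = 2.01 - 1.01 = 1.0

1.0 bits


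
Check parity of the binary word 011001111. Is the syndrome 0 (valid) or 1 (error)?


Syndrome = XOR of all bits = 0 XOR 1 XOR 1 XOR 0 XOR 0 XOR 1 XOR 1 XOR 1 XOR 1 = 0

0


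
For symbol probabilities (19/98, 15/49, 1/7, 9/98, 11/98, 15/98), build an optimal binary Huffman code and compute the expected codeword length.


Huffman construction (repeatedly merge the two least-probable nodes; each merge adds 1 bit to every symbol beneath it): 9/98 + 11/98 = 10/49; 1/7 + 15/98 = 29/98; 19/98 + 10/49 = 39/98; 29/98 + 15/49 = 59/98; 39/98 + 59/98 = 1. Resulting codeword lengths (in the order the probabilities were given): (2, 2, 3, 3, 3, 3). L_avg = sum(p_i * l_i) = 19/98*2 + 15/49*2 + 1/7*3 + 9/98*3 + 11/98*3 + 15/98*3 = 5/2 = 2.5

2.5 bits


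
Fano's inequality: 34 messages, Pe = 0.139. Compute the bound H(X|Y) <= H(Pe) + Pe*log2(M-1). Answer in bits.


H(Pe) = -Pe*log2(Pe) - (1-Pe)*log2(1-Pe) = -0.139*log2(0.139) - 0.861*log2(0.861) = 0.395711 + 0.185903 = 0.5816. Pe*log2(M-1) = 0.139*log2(33) = 0.701171. Bound = H(Pe) + Pe*log2(M-1) = 0.395711 + 0.185903 + 0.701171 = 1.2828

1.2828 bits


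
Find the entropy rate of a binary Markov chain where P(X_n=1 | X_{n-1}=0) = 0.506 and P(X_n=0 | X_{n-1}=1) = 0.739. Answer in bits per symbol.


Stationary distribution: pi_0 = p10/(p01+p10) = 0.5936, pi_1 = 0.4064. Entropy rate H' = pi_0*H(p01) + pi_1*H(p10) = 0.5936*0.9999 + 0.4064*0.8283 = 0.9301

0.9301 bits/symbol


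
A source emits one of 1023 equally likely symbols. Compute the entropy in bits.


H = log2(n) = log2(1023) = 9.9986

9.9986 bits


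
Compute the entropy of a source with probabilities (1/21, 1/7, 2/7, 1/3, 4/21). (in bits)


H = -sum(p_i * log2(p_i)). Terms: -(1/21)*log2(1/21) = 0.209158; -(1/7)*log2(1/7) = 0.401051; -(2/7)*log2(2/7) = 0.516387; -(1/3)*log2(1/3) = 0.528321; -(4/21)*log2(4/21) = 0.455680. H = 0.209158 + 0.401051 + 0.516387 + 0.528321 + 0.455680 = 2.1106

2.1106 bits


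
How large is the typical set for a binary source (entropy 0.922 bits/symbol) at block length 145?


log2|A_typical| = nH = 145 * 0.922 = 133.69, so |A_typical| ~ 2^133.69 = 1.757e+40

1.757e+40


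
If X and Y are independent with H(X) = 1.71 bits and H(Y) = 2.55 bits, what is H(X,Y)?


For independent variables, H(X,Y) = H(X) + H(Y) = 1.71 + 2.55 = 4.26

4.26 bits


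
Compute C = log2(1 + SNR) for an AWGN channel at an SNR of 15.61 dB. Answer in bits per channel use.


SNR_linear = 10^(15.61/10) = 36.3915; C = log2(1 + SNR_linear) = log2(1 + 36.3915) = 5.2246

5.2246 bits/channel use


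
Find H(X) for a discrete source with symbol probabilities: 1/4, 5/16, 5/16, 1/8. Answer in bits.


H = -sum(p_i * log2(p_i)). Terms: -(1/4)*log2(1/4) = 0.500000; -(5/16)*log2(5/16) = 0.524397; -(5/16)*log2(5/16) = 0.524397; -(1/8)*log2(1/8) = 0.375000. H = 0.500000 + 0.524397 + 0.524397 + 0.375000 = 1.9238

1.9238 bits


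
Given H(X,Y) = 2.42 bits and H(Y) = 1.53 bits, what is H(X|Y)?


H(X|Y) = H(X,Y) - H(Y) = 2.42 - 1.53 = 0.89

0.89 bits


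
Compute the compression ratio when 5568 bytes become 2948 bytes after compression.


Ratio = original / compressed = 5568 / 2948 = 1.8887

1.8887


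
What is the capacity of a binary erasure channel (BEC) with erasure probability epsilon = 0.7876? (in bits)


C = 1 - epsilon = 1 - 0.7876 = 0.2124

0.2124 bits


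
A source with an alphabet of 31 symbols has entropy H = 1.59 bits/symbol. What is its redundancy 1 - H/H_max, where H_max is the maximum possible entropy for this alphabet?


H_max = log2(K) = log2(31) = 4.9542 bits/symbol. Redundancy = 1 - H/H_max = 1 - 1.59/4.9542 = 1 - 0.3209 = 0.6791

0.6791


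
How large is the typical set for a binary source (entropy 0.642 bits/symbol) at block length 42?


log2|A_typical| = nH = 42 * 0.642 = 26.964, so |A_typical| ~ 2^26.964 = 1.309e+08

1.309e+08


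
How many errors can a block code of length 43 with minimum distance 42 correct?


Correction capability = floor((d-1)/2) = floor((42-1)/2) = 20

20 errors


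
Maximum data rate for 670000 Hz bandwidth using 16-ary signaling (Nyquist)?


Rate = 2 * B * log2(M) = 2 * 670000 * 4.0 = 5360000.0

5360000.0 bps


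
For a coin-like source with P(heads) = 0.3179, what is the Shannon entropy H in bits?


H = -p*log2(p) - (1-p)*log2(1-p). -0.3179*log2(0.3179) = 0.525602; -0.6821*log2(0.6821) = 0.376482. H = 0.525602 + 0.376482 = 0.9021

0.9021 bits


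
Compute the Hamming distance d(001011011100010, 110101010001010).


Count differing positions: ^ ^ ^ ^ ^ . . . ^ ^ . ^ . . . = 8 differences

8


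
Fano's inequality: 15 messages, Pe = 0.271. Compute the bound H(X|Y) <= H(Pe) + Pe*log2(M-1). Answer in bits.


H(Pe) = -Pe*log2(Pe) - (1-Pe)*log2(1-Pe) = -0.271*log2(0.271) - 0.729*log2(0.729) = 0.510465 + 0.332431 = 0.8429. Pe*log2(M-1) = 0.271*log2(14) = 1.031793. Bound = H(Pe) + Pe*log2(M-1) = 0.510465 + 0.332431 + 1.031793 = 1.8747

1.8747 bits


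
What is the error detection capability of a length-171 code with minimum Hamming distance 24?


Detection capability = d_min - 1 = 24 - 1 = 23

23 errors


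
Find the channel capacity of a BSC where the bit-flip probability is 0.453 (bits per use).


H(p) = -p*log2(p) - (1-p)*log2(1-p) = -0.453*log2(0.453) - 0.547*log2(0.547) = 0.517515 + 0.476102 = 0.9936. C = 1 - H(p) = 1 - 0.9936 = 0.0064

0.0064 bits


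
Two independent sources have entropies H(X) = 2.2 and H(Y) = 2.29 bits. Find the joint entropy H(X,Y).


For independent variables, H(X,Y) = H(X) + H(Y) = 2.2 + 2.29 = 4.49

4.49 bits


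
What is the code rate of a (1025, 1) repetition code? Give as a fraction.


Rate = k/n = 1/1025

1/1025


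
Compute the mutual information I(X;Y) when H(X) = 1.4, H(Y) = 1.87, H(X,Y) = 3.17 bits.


I(X;Y) = H(X) + H(Y) - H(X,Y) = 1.4 + 1.87 - 3.17 = 0.1

0.1 bits


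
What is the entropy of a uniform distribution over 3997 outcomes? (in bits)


H = log2(n) = log2(3997) = 11.9647

11.9647 bits


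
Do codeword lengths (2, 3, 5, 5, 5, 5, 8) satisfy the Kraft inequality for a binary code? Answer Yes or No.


Kraft sum = sum(2^(-l_i)) = 0.5039, need <= 1. Result: satisfied (a binary prefix-free code with these lengths exists)

Yes


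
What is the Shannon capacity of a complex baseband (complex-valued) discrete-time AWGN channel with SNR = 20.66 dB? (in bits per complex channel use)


SNR_linear = 10^(20.66/10) = 116.4126; C = log2(1 + SNR_linear) = log2(1 + 116.4126) = 6.8754

6.8754 bits/channel use


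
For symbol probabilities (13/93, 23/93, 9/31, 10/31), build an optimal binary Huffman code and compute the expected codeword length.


Huffman construction (repeatedly merge the two least-probable nodes; each merge adds 1 bit to every symbol beneath it): 13/93 + 23/93 = 12/31; 9/31 + 10/31 = 19/31; 12/31 + 19/31 = 1. Resulting codeword lengths (in the order the probabilities were given): (2, 2, 2, 2). L_avg = sum(p_i * l_i) = 13/93*2 + 23/93*2 + 9/31*2 + 10/31*2 = 2

2.0 bits


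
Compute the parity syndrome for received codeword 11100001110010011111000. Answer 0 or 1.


Syndrome = XOR of all bits = 1 XOR 1 XOR 1 XOR 0 XOR 0 XOR 0 XOR 0 XOR 1 XOR 1 XOR 1 XOR 0 XOR 0 XOR 1 XOR 0 XOR 0 XOR 1 XOR 1 XOR 1 XOR 1 XOR 1 XOR 0 XOR 0 XOR 0 = 0

0


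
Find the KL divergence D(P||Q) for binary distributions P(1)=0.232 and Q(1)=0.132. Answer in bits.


KL = p*log2(p/q) + (1-p)*log2((1-p)/(1-q)) = 0.232*log2(0.232/0.132) + 0.768*log2(0.768/0.868) = 0.0531

0.0531 bits


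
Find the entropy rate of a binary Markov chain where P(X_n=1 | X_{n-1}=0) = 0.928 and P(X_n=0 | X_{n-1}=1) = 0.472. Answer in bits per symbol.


Stationary distribution: pi_0 = p10/(p01+p10) = 0.3371, pi_1 = 0.6629. Entropy rate H' = pi_0*H(p01) + pi_1*H(p10) = 0.3371*0.3733 + 0.6629*0.9977 = 0.7872

0.7872 bits/symbol


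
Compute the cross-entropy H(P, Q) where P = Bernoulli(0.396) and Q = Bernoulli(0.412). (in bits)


H(P,Q) = -p*log2(q) - (1-p)*log2(1-q). -0.396*log2(0.412) = 0.506596; -0.604*log2(0.588) = 0.462732. H(P,Q) = 0.506596 + 0.462732 = 0.9693

0.9693 bits


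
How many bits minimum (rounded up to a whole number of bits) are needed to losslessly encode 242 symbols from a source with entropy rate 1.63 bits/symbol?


Minimum bits >= n * H = 242 * 1.63 = 394.46, rounded up to a whole number of bits = 395

395 bits


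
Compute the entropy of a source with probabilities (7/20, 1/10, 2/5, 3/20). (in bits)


H = -sum(p_i * log2(p_i)). Terms: -(7/20)*log2(7/20) = 0.530101; -(1/10)*log2(1/10) = 0.332193; -(2/5)*log2(2/5) = 0.528771; -(3/20)*log2(3/20) = 0.410545. H = 0.530101 + 0.332193 + 0.528771 + 0.410545 = 1.8016

1.8016 bits


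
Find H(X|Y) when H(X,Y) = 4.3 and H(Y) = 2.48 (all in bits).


H(X|Y) = H(X,Y) - H(Y) = 4.3 - 2.48 = 1.82

1.82 bits


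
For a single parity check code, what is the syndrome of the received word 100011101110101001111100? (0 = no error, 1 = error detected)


Syndrome = XOR of all bits = 1 XOR 0 XOR 0 XOR 0 XOR 1 XOR 1 XOR 1 XOR 0 XOR 1 XOR 1 XOR 1 XOR 0 XOR 1 XOR 0 XOR 1 XOR 0 XOR 0 XOR 1 XOR 1 XOR 1 XOR 1 XOR 1 XOR 0 XOR 0 = 0

0


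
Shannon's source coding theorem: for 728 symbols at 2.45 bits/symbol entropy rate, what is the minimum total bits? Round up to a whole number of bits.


Minimum bits >= n * H = 728 * 2.45 = 1783.6, rounded up to a whole number of bits = 1784

1784 bits


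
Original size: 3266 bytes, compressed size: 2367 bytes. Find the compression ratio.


Ratio = original / compressed = 3266 / 2367 = 1.3798

1.3798


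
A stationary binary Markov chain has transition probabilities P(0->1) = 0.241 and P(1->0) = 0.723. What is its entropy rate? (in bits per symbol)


Stationary distribution: pi_0 = p10/(p01+p10) = 0.75, pi_1 = 0.25. Entropy rate H' = pi_0*H(p01) + pi_1*H(p10) = 0.75*0.7967 + 0.25*0.8513 = 0.8104

0.8104 bits/symbol


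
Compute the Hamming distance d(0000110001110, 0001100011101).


Count differing positions: . . . ^ . ^ . . ^ . . ^ ^ = 5 differences

5


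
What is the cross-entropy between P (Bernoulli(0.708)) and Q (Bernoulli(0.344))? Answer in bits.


H(P,Q) = -p*log2(q) - (1-p)*log2(1-q). -0.708*log2(0.344) = 1.089980; -0.292*log2(0.656) = 0.177604. H(P,Q) = 1.089980 + 0.177604 = 1.2676

1.2676 bits


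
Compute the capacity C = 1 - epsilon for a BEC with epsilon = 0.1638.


C = 1 - epsilon = 1 - 0.1638 = 0.8362

0.8362 bits


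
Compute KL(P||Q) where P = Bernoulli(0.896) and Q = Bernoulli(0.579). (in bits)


KL = p*log2(p/q) + (1-p)*log2((1-p)/(1-q)) = 0.896*log2(0.896/0.579) + 0.104*log2(0.104/0.421) = 0.3546

0.3546 bits


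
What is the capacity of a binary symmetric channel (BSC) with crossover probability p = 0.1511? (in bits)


H(p) = -p*log2(p) - (1-p)*log2(1-p) = -0.1511*log2(0.1511) - 0.8489*log2(0.8489) = 0.411963 + 0.200623 = 0.6126. C = 1 - H(p) = 1 - 0.6126 = 0.3874

0.3874 bits


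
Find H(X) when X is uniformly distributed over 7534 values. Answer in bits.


H = log2(n) = log2(7534) = 12.8792

12.8792 bits


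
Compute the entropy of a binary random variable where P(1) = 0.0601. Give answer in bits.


H = -p*log2(p) - (1-p)*log2(1-p). -0.0601*log2(0.0601) = 0.243795; -0.9399*log2(0.9399) = 0.084047. H = 0.243795 + 0.084047 = 0.3278

0.3278 bits


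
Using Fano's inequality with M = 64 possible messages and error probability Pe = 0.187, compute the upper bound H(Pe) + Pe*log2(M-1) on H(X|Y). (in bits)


H(Pe) = -Pe*log2(Pe) - (1-Pe)*log2(1-Pe) = -0.187*log2(0.187) - 0.813*log2(0.813) = 0.452332 + 0.242821 = 0.6952. Pe*log2(M-1) = 0.187*log2(63) = 1.117751. Bound = H(Pe) + Pe*log2(M-1) = 0.452332 + 0.242821 + 1.117751 = 1.8129

1.8129 bits


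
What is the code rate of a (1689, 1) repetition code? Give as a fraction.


Rate = k/n = 1/1689

1/1689


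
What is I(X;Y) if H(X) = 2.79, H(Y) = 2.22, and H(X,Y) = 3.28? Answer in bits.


I(X;Y) = H(X) + H(Y) - H(X,Y) = 2.79 + 2.22 - 3.28 = 1.73

1.73 bits


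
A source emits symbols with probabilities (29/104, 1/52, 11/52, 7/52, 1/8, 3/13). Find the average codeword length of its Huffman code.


Huffman construction (repeatedly merge the two least-probable nodes; each merge adds 1 bit to every symbol beneath it): 1/52 + 1/8 = 15/104; 7/52 + 15/104 = 29/104; 11/52 + 3/13 = 23/52; 29/104 + 29/104 = 29/52; 23/52 + 29/52 = 1. Resulting codeword lengths (in the order the probabilities were given): (2, 4, 2, 3, 4, 2). L_avg = sum(p_i * l_i) = 29/104*2 + 1/52*4 + 11/52*2 + 7/52*3 + 1/8*4 + 3/13*2 = 63/26 = 2.4231

2.4231 bits


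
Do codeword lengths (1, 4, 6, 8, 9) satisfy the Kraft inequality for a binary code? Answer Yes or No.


Kraft sum = sum(2^(-l_i)) = 0.584, need <= 1. Result: satisfied (a binary prefix-free code with these lengths exists)

Yes


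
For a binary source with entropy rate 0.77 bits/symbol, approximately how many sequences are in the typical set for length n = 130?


log2|A_typical| = nH = 130 * 0.77 = 100.1, so |A_typical| ~ 2^100.1 = 1.359e+30

1.359e+30


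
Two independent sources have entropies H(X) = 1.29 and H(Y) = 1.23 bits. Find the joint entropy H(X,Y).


For independent variables, H(X,Y) = H(X) + H(Y) = 1.29 + 1.23 = 2.52

2.52 bits


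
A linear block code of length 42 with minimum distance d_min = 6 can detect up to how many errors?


Detection capability = d_min - 1 = 6 - 1 = 5

5 errors


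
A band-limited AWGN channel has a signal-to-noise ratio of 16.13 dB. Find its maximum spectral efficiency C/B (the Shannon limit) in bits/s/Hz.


SNR_linear = 10^(16.13/10) = 41.0204; C/B = log2(1 + SNR_linear) = log2(1 + 41.0204) = 5.393

5.393 bits/s/Hz


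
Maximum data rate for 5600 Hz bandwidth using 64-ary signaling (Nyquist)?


Rate = 2 * B * log2(M) = 2 * 5600 * 6.0 = 67200.0

67200.0 bps


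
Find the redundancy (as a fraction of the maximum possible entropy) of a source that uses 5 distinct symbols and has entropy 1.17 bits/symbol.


H_max = log2(K) = log2(5) = 2.3219 bits/symbol. Redundancy = 1 - H/H_max = 1 - 1.17/2.3219 = 1 - 0.5039 = 0.4961

0.4961


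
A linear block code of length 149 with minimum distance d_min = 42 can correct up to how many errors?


Correction capability = floor((d-1)/2) = floor((42-1)/2) = 20

20 errors


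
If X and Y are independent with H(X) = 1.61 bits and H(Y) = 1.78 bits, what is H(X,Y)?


For independent variables, H(X,Y) = H(X) + H(Y) = 1.61 + 1.78 = 3.39

3.39 bits


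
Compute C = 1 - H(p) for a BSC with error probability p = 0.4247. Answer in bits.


H(p) = -p*log2(p) - (1-p)*log2(1-p) = -0.4247*log2(0.4247) - 0.5753*log2(0.5753) = 0.524710 + 0.458867 = 0.9836. C = 1 - H(p) = 1 - 0.9836 = 0.0164

0.0164 bits


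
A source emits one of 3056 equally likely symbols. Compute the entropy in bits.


H = log2(n) = log2(3056) = 11.5774

11.5774 bits


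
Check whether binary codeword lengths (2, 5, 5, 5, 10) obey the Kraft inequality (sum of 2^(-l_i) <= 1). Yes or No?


Kraft sum = sum(2^(-l_i)) = 0.3447, need <= 1. Result: satisfied (a binary prefix-free code with these lengths exists)

Yes


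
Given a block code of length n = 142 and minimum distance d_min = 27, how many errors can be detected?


Detection capability = d_min - 1 = 27 - 1 = 26

26 errors


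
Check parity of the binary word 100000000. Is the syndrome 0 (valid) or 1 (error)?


Syndrome = XOR of all bits = 1 XOR 0 XOR 0 XOR 0 XOR 0 XOR 0 XOR 0 XOR 0 XOR 0 = 1

1


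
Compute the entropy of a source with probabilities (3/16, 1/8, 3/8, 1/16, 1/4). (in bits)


H = -sum(p_i * log2(p_i)). Terms: -(3/16)*log2(3/16) = 0.452820; -(1/8)*log2(1/8) = 0.375000; -(3/8)*log2(3/8) = 0.530639; -(1/16)*log2(1/16) = 0.250000; -(1/4)*log2(1/4) = 0.500000. H = 0.452820 + 0.375000 + 0.530639 + 0.250000 + 0.500000 = 2.1085

2.1085 bits


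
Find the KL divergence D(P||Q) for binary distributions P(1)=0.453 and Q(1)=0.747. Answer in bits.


KL = p*log2(p/q) + (1-p)*log2((1-p)/(1-q)) = 0.453*log2(0.453/0.747) + 0.547*log2(0.547/0.253) = 0.2816

0.2816 bits


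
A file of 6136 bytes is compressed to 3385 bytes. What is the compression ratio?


Ratio = original / compressed = 6136 / 3385 = 1.8127

1.8127


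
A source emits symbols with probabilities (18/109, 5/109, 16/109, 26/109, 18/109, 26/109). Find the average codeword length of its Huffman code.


Huffman construction (repeatedly merge the two least-probable nodes; each merge adds 1 bit to every symbol beneath it): 5/109 + 16/109 = 21/109; 18/109 + 18/109 = 36/109; 21/109 + 26/109 = 47/109; 26/109 + 36/109 = 62/109; 47/109 + 62/109 = 1. Resulting codeword lengths (in the order the probabilities were given): (3, 3, 3, 2, 3, 2). L_avg = sum(p_i * l_i) = 18/109*3 + 5/109*3 + 16/109*3 + 26/109*2 + 18/109*3 + 26/109*2 = 275/109 = 2.5229

2.5229 bits


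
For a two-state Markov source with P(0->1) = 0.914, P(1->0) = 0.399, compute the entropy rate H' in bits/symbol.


Stationary distribution: pi_0 = p10/(p01+p10) = 0.3039, pi_1 = 0.6961. Entropy rate H' = pi_0*H(p01) + pi_1*H(p10) = 0.3039*0.423 + 0.6961*0.9704 = 0.804

0.804 bits/symbol


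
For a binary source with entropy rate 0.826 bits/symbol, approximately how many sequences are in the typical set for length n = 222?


log2|A_typical| = nH = 222 * 0.826 = 183.372, so |A_typical| ~ 2^183.372 = 1.587e+55

1.587e+55


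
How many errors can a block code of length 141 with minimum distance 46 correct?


Correction capability = floor((d-1)/2) = floor((46-1)/2) = 22

22 errors
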